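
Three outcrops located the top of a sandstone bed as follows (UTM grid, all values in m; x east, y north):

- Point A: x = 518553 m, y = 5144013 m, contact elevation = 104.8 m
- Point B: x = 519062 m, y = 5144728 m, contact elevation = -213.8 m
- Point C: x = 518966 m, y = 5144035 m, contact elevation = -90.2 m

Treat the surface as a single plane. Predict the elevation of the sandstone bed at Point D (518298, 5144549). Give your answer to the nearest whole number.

Let the plane be z = a·x + b·y + c.
Point B−Point A: 509a + 715b = −318.6;  Point C−Point A: 413a + 22b = −195.
Solving gives a = −0.46609362, b = −0.11378790.
Then c = 104.8 − a·518553 − b·5144013 = 827125.46.
At (518298, 5144549): z = −241575.4 − 585387.4 + 827125.46 = 162.7 m.

163 m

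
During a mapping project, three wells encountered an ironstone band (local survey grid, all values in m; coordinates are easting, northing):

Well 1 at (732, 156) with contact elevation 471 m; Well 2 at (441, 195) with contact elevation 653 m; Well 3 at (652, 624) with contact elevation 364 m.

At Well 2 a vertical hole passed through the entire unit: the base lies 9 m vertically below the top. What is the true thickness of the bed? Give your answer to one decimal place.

7.2 m

Let the plane be z = a·easting + b·northing + c.
Well 2−Well 1: −291a + 39b = 182;  Well 3−Well 1: −80a + 468b = −107.
Solving gives a = −0.67145, b = −0.34341.
|∇z| = √(a²+b²) = 0.75418, so dip δ = arctan(0.75418) = 37.02°.
True thickness = vertical thickness × cos δ = 9 × cos 37.02° = 7.2 m.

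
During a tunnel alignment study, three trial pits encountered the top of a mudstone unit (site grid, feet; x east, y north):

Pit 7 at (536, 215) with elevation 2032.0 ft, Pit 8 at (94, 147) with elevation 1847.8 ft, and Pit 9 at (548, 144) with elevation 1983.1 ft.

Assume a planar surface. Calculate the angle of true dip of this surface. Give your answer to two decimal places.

38.64°

Let the plane be z = a·x + b·y + c.
Pit 8−Pit 7: −442a − 68b = −184.2;  Pit 9−Pit 7: 12a − 71b = −48.9.
Solving gives a = 0.30291, b = 0.73993.
Gradient magnitude |∇z| = √(a² + b²) = √(0.09175 + 0.54749) = 0.79953.
True dip = arctan(0.79953) = 38.64°, dipping toward SSW (azimuth ≈ 202°).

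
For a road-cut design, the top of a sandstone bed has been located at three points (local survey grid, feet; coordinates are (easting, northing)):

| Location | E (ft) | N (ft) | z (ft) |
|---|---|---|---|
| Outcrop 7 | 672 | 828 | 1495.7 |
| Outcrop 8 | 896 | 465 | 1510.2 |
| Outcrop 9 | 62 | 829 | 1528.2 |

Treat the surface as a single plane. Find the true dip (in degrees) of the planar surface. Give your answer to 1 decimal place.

5.2°

Two edge vectors: Outcrop 7→Outcrop 8 = (224, -363, 14.5), Outcrop 7→Outcrop 9 = (-610, 1, 32.5).
Normal n = (Outcrop 7→Outcrop 8) × (Outcrop 7→Outcrop 9) = (-11812, -16125, -221206).
So ∂z/∂E = −n_x/n_z = −0.05340 and ∂z/∂N = −n_y/n_z = −0.07290.
Gradient magnitude |∇z| = √(a² + b²) = √(0.00285 + 0.00531) = 0.09036.
True dip = arctan(0.09036) = 5.2°, dipping toward NE (azimuth ≈ 036°).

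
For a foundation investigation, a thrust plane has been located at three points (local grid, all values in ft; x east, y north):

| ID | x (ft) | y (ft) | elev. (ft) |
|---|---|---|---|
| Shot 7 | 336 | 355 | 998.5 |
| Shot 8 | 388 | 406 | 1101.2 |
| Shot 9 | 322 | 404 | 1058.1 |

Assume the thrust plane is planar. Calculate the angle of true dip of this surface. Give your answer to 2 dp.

Two edge vectors: Shot 7→Shot 8 = (52, 51, 102.7), Shot 7→Shot 9 = (-14, 49, 59.6).
Normal n = (Shot 7→Shot 8) × (Shot 7→Shot 9) = (-1992.7, -4537, 3262).
So ∂z/∂x = −n_x/n_z = 0.61088 and ∂z/∂y = −n_y/n_z = 1.39086.
Gradient magnitude |∇z| = √(a² + b²) = √(0.37318 + 1.93450) = 1.51911.
True dip = arctan(1.51911) = 56.64°, dipping toward SSW (azimuth ≈ 204°).

56.64°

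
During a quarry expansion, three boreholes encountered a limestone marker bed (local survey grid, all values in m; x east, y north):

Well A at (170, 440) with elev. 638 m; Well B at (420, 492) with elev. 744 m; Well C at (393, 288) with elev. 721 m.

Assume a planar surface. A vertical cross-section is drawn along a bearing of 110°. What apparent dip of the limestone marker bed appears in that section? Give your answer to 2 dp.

20.16°

Let the plane be z = a·x + b·y + c.
Well B−Well A: 250a + 52b = 106;  Well C−Well A: 223a − 152b = 83.
Solving gives a = 0.41189, b = 0.05823.
Unit vector along 110° is (sin 110°, cos 110°) = (0.9397, -0.3420).
Slope in that direction = a·(0.9397) + b·(-0.3420) = 0.36713.
Apparent dip = arctan|0.36713| = 20.16° (true dip is 22.6°, so apparent ≤ true as expected).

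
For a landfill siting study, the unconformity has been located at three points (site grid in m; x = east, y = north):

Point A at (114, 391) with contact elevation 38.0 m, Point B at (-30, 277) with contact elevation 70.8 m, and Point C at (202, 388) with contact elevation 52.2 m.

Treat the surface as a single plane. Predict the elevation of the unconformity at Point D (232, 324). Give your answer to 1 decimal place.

86.7 m

Two edge vectors: Point A→Point B = (-144, -114, 32.8), Point A→Point C = (88, -3, 14.2).
Normal n = (Point A→Point B) × (Point A→Point C) = (-1520.4, 4931.2, 10464).
So ∂z/∂x = −n_x/n_z = 0.14530 and ∂z/∂y = −n_y/n_z = −0.47125.
Intercept c from Point A: 38 − 16.56 + 184.26 = 205.70.
At (232, 324): z = 33.7 − 152.7 + 205.70 = 86.7 m.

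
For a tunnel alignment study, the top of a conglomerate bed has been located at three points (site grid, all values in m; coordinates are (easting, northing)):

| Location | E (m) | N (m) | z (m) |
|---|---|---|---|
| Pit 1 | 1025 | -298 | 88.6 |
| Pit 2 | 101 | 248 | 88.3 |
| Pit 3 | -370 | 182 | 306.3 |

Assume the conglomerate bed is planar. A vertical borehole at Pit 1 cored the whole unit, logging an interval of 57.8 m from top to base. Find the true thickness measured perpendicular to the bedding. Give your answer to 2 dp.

46.56 m

Let the plane be z = a·E + b·N + c.
Pit 2−Pit 1: −924a + 546b = −0.3;  Pit 3−Pit 1: −1395a + 480b = 217.7.
Solving gives a = −0.37406, b = −0.63358.
|∇z| = √(a²+b²) = 0.73576, so dip δ = arctan(0.73576) = 36.34°.
True thickness = vertical thickness × cos δ = 57.8 × cos 36.34° = 46.56 m.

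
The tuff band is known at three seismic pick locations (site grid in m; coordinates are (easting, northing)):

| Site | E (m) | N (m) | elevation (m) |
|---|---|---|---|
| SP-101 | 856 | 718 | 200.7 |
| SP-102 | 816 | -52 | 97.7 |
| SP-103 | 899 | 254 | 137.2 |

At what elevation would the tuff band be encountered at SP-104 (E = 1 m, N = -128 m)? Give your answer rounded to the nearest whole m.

105 m

Let the plane be z = a·E + b·N + c.
SP-102−SP-101: −40a − 770b = −103;  SP-103−SP-101: 43a − 464b = −63.5.
Solving gives a = −0.02135, b = 0.13488.
Then c = 200.7 − a·856 − b·718 = 122.13.
At (1, -128): z = −0.0 − 17.3 + 122.13 = 104.8 m.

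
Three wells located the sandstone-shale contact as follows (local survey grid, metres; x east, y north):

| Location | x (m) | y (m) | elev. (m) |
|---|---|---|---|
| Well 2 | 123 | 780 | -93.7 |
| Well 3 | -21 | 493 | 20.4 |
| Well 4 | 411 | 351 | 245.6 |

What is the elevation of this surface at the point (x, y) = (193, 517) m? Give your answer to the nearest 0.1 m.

78.6 m

Two edge vectors: Well 2→Well 3 = (-144, -287, 114.1), Well 2→Well 4 = (288, -429, 339.3).
Normal n = (Well 2→Well 3) × (Well 2→Well 4) = (-48430.2, 81720, 144432).
So ∂z/∂x = −n_x/n_z = 0.33531 and ∂z/∂y = −n_y/n_z = −0.56580.
Intercept c from Well 2: -93.7 − 41.24 + 441.33 = 306.38.
At (193, 517): z = 64.7 − 292.5 + 306.38 = 78.6 m.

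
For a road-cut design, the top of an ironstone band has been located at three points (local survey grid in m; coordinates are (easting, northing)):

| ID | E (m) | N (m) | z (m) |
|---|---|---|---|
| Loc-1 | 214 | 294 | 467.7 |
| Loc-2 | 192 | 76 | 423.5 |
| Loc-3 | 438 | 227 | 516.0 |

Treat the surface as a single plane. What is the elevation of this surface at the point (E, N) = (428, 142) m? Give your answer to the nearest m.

498 m

Two edge vectors: Loc-1→Loc-2 = (-22, -218, -44.2), Loc-1→Loc-3 = (224, -67, 48.3).
Normal n = (Loc-1→Loc-2) × (Loc-1→Loc-3) = (-13490.8, -8838.2, 50306).
So ∂z/∂E = −n_x/n_z = 0.26817 and ∂z/∂N = −n_y/n_z = 0.17569.
Intercept c from Loc-1: 467.7 − 57.39 − 51.65 = 358.66.
At (428, 142): z = 114.8 + 24.9 + 358.66 = 498.4 m.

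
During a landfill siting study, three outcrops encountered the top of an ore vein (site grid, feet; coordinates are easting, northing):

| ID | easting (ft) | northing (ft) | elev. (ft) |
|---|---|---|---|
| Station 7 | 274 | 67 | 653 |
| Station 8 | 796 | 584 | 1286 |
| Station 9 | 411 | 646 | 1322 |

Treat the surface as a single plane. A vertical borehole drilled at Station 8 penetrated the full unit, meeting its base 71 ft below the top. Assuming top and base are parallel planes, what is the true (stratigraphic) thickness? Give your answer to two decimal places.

Two edge vectors: Station 7→Station 8 = (522, 517, 633), Station 7→Station 9 = (137, 579, 669).
Normal n = (Station 7→Station 8) × (Station 7→Station 9) = (-20634, -262497, 231409).
So ∂z/∂easting = −n_x/n_z = 0.08917 and ∂z/∂northing = −n_y/n_z = 1.13434.
|∇z| = √(a²+b²) = 1.13784, so dip δ = arctan(1.13784) = 48.69°.
True thickness = vertical thickness × cos δ = 71 × cos 48.69° = 46.87 ft.

46.87 ft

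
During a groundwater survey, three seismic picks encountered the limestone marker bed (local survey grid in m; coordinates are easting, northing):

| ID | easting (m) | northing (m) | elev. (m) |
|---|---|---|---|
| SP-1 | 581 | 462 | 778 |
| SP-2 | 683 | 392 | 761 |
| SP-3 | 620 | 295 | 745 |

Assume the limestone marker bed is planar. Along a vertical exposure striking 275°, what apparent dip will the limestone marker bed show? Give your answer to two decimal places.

3.05°

Let the plane be z = a·easting + b·northing + c.
SP-2−SP-1: 102a − 70b = −17;  SP-3−SP-1: 39a − 167b = −33.
Solving gives a = −0.03698, b = 0.18897.
Unit vector along 275° is (sin 275°, cos 275°) = (-0.9962, 0.0872).
Slope in that direction = a·(-0.9962) + b·(0.0872) = 0.05331.
Apparent dip = arctan|0.05331| = 3.05° (true dip is 10.9°, so apparent ≤ true as expected).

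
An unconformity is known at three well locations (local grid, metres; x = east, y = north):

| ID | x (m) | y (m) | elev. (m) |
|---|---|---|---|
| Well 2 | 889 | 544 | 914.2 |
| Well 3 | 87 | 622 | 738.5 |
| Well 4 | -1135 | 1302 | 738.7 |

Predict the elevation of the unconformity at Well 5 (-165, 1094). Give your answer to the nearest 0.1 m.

896.9 m

Two edge vectors: Well 2→Well 3 = (-802, 78, -175.7), Well 2→Well 4 = (-2024, 758, -175.5).
Normal n = (Well 2→Well 3) × (Well 2→Well 4) = (119491.6, 214865.8, -450044).
So ∂z/∂x = −n_x/n_z = 0.265511 and ∂z/∂y = −n_y/n_z = 0.477433.
Intercept c from Well 2: 914.2 − 236.04 − 259.72 = 418.44.
At (-165, 1094): z = −43.8 + 522.3 + 418.44 = 896.9 m.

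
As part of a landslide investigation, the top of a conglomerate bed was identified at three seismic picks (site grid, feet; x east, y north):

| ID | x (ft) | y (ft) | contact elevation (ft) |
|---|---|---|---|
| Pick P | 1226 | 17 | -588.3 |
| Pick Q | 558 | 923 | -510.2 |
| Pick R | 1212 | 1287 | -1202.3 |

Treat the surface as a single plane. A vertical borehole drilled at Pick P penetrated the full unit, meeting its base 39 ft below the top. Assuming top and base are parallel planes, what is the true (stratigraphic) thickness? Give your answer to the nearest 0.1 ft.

Let the plane be z = a·x + b·y + c.
Pick Q−Pick P: −668a + 906b = 78.1;  Pick R−Pick P: −14a + 1270b = −614.
Solving gives a = −0.78436, b = −0.49211.
|∇z| = √(a²+b²) = 0.92596, so dip δ = arctan(0.92596) = 42.80°.
True thickness = vertical thickness × cos δ = 39 × cos 42.80° = 28.6 ft.

28.6 ft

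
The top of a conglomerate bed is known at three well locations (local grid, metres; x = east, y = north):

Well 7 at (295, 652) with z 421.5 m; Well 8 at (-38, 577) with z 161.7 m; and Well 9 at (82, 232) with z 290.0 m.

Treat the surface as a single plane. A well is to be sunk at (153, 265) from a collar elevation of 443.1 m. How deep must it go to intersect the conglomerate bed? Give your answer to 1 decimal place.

Let the plane be z = a·x + b·y + c.
Well 8−Well 7: −333a − 75b = −259.8;  Well 9−Well 7: −213a − 420b = −131.5.
Solving gives a = 0.80117, b = −0.09321.
Then c = 421.5 − a·295 − b·652 = 245.93.
At (153, 265): z_contact = 122.58 − 24.70 + 245.93 = 343.81 m.
Depth below ground = 443.1 − 343.81 = 99.3 m.

99.3 m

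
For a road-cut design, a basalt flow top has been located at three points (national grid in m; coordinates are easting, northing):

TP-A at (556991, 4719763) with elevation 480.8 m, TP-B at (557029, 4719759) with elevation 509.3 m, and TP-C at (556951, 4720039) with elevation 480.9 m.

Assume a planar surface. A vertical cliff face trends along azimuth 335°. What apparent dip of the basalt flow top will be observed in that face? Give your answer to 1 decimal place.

Two edge vectors: TP-A→TP-B = (38, -4, 28.5), TP-A→TP-C = (-40, 276, 0.1).
Normal n = (TP-A→TP-B) × (TP-A→TP-C) = (-7866.4, -1143.8, 10328).
So ∂z/∂easting = −n_x/n_z = 0.76166 and ∂z/∂northing = −n_y/n_z = 0.11075.
Unit vector along 335° is (sin 335°, cos 335°) = (-0.4226, 0.9063).
Slope in that direction = a·(-0.4226) + b·(0.9063) = −0.22152.
Apparent dip = arctan|0.22152| = 12.5° (true dip is 37.6°, so apparent ≤ true as expected).

12.5°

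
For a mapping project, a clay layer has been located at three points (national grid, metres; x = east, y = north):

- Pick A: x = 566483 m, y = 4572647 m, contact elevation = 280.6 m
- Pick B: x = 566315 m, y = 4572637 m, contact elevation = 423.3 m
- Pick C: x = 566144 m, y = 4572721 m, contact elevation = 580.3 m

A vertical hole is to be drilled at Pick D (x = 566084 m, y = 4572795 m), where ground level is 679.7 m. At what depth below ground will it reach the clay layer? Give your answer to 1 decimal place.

Let the plane be z = a·x + b·y + c.
Pick B−Pick A: −168a − 10b = 142.7;  Pick C−Pick A: −339a + 74b = 299.7.
Solving gives a = −0.856832259, b = 0.124781949.
Then c = 280.6 − a·566483 − b·4572647 = −84922.30.
At (566084, 4572795): z_contact = −485039.03 + 570602.27 − 84922.30 = 640.94 m.
Depth below ground = 679.7 − 640.94 = 38.8 m.

38.8 m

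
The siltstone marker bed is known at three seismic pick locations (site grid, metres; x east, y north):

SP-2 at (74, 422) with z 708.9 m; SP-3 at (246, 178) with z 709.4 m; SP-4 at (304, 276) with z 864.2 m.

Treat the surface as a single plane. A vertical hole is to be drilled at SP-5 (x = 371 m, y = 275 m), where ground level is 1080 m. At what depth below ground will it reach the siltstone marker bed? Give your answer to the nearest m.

135 m

Two edge vectors: SP-2→SP-3 = (172, -244, 0.5), SP-2→SP-4 = (230, -146, 155.3).
Normal n = (SP-2→SP-3) × (SP-2→SP-4) = (-37820.2, -26596.6, 31008).
So ∂z/∂x = −n_x/n_z = 1.21969 and ∂z/∂y = −n_y/n_z = 0.85773.
Intercept c from SP-2: 708.9 − 90.26 − 361.96 = 256.68.
At (371, 275): z_contact = 452.5 + 235.9 + 256.68 = 945.1 m.
Depth below ground = 1080 − 945.1 = 135 m.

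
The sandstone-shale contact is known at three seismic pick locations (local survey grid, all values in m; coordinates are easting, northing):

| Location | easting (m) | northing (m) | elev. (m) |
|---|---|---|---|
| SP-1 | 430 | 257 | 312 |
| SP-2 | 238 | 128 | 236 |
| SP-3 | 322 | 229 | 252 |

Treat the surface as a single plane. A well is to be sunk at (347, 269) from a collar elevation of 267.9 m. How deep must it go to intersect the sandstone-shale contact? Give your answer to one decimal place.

Two edge vectors: SP-1→SP-2 = (-192, -129, -76), SP-1→SP-3 = (-108, -28, -60).
Normal n = (SP-1→SP-2) × (SP-1→SP-3) = (5612, -3312, -8556).
So ∂z/∂easting = −n_x/n_z = 0.65591 and ∂z/∂northing = −n_y/n_z = −0.38710.
Intercept c from SP-1: 312 − 282.04 + 99.48 = 129.44.
At (347, 269): z_contact = 227.60 − 104.13 + 129.44 = 252.91 m.
Depth below ground = 267.9 − 252.91 = 15.0 m.

15.0 m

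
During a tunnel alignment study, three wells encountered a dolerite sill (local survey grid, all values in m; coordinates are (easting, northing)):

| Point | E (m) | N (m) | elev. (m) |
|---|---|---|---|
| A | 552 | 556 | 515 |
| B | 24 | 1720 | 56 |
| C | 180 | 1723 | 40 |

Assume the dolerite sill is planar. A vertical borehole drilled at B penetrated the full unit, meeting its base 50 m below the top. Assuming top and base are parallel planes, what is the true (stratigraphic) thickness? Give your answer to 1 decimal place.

45.6 m

Let the plane be z = a·E + b·N + c.
B−A: −528a + 1164b = −459;  C−A: −372a + 1167b = −475.
Solving gives a = −0.09416, b = −0.43704.
|∇z| = √(a²+b²) = 0.44707, so dip δ = arctan(0.44707) = 24.09°.
True thickness = vertical thickness × cos δ = 50 × cos 24.09° = 45.6 m.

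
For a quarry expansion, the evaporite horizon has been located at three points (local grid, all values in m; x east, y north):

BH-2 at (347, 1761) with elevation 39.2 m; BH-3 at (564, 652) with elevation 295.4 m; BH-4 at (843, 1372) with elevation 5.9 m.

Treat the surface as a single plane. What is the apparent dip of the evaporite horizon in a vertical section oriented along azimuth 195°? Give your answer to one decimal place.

19.5°

Two edge vectors: BH-2→BH-3 = (217, -1109, 256.2), BH-2→BH-4 = (496, -389, -33.3).
Normal n = (BH-2→BH-3) × (BH-2→BH-4) = (136591.5, 134301.3, 465651).
So ∂z/∂x = −n_x/n_z = −0.29333 and ∂z/∂y = −n_y/n_z = −0.28842.
Unit vector along 195° is (sin 195°, cos 195°) = (-0.2588, -0.9659).
Slope in that direction = a·(-0.2588) + b·(-0.9659) = 0.35451.
Apparent dip = arctan|0.35451| = 19.5° (true dip is 22.4°, so apparent ≤ true as expected).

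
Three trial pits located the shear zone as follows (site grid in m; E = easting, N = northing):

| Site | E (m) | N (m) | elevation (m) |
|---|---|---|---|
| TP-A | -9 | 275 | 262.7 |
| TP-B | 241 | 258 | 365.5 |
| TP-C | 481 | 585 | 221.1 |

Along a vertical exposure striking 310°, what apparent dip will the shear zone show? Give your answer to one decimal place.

36.3°

Two edge vectors: TP-A→TP-B = (250, -17, 102.8), TP-A→TP-C = (490, 310, -41.6).
Normal n = (TP-A→TP-B) × (TP-A→TP-C) = (-31160.8, 60772, 85830).
So ∂z/∂E = −n_x/n_z = 0.36305 and ∂z/∂N = −n_y/n_z = −0.70805.
Unit vector along 310° is (sin 310°, cos 310°) = (-0.7660, 0.6428).
Slope in that direction = a·(-0.7660) + b·(0.6428) = −0.73324.
Apparent dip = arctan|0.73324| = 36.3° (true dip is 38.5°, so apparent ≤ true as expected).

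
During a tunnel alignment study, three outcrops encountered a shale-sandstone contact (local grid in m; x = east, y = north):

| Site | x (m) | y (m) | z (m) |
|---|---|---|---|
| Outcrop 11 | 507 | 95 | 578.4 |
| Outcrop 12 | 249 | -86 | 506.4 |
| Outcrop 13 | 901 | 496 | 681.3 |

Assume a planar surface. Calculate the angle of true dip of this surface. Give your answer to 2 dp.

17.94°

Two edge vectors: Outcrop 11→Outcrop 12 = (-258, -181, -72), Outcrop 11→Outcrop 13 = (394, 401, 102.9).
Normal n = (Outcrop 11→Outcrop 12) × (Outcrop 11→Outcrop 13) = (10247.1, -1819.8, -32144).
So ∂z/∂x = −n_x/n_z = 0.31879 and ∂z/∂y = −n_y/n_z = −0.05661.
Gradient magnitude |∇z| = √(a² + b²) = √(0.10163 + 0.00321) = 0.32378.
True dip = arctan(0.32378) = 17.94°, dipping toward W (azimuth ≈ 280°).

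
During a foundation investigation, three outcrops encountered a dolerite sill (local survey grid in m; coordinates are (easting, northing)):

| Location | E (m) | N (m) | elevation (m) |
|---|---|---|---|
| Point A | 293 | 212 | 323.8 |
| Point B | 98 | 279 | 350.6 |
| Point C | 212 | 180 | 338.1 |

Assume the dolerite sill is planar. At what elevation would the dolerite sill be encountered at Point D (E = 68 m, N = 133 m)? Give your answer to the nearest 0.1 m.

363.0 m

Two edge vectors: Point A→Point B = (-195, 67, 26.8), Point A→Point C = (-81, -32, 14.3).
Normal n = (Point A→Point B) × (Point A→Point C) = (1815.7, 617.7, 11667).
So ∂z/∂E = −n_x/n_z = −0.15563 and ∂z/∂N = −n_y/n_z = −0.05294.
Intercept c from Point A: 323.8 + 45.60 + 11.22 = 380.62.
At (68, 133): z = −10.6 − 7.0 + 380.62 = 363.0 m.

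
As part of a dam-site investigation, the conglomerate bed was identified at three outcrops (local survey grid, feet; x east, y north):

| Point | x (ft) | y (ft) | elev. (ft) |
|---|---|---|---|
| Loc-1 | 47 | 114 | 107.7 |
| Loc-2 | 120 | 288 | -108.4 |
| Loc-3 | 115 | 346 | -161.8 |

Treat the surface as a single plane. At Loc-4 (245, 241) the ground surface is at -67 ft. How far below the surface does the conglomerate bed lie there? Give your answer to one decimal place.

Let the plane be z = a·x + b·y + c.
Loc-2−Loc-1: 73a + 174b = −216.1;  Loc-3−Loc-1: 68a + 232b = −269.5.
Solving gives a = −0.63523, b = −0.97545.
Then c = 107.7 − a·47 − b·114 = 248.76.
At (245, 241): z_contact = −155.63 − 235.08 + 248.76 = -141.96 ft.
Depth below ground = -67 − (-141.96) = 75.0 ft.

75.0 ft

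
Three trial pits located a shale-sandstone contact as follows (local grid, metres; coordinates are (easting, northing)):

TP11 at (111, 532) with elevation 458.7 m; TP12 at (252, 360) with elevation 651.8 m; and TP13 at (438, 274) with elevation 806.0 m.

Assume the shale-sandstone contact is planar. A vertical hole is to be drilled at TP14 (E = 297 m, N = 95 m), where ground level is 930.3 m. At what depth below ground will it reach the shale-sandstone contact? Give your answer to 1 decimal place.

Let the plane be z = a·E + b·N + c.
TP12−TP11: 141a − 172b = 193.1;  TP13−TP11: 327a − 258b = 347.3.
Solving gives a = 0.49913, b = −0.71350.
Then c = 458.7 − a·111 − b·532 = 782.88.
At (297, 95): z_contact = 148.24 − 67.78 + 782.88 = 863.34 m.
Depth below ground = 930.3 − 863.34 = 67.0 m.

67.0 m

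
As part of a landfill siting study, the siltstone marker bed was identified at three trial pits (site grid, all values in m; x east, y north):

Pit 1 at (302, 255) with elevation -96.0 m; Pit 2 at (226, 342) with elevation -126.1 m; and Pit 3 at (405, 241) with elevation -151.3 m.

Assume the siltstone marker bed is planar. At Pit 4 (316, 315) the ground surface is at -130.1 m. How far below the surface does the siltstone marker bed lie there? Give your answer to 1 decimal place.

Let the plane be z = a·x + b·y + c.
Pit 2−Pit 1: −76a + 87b = −30.1;  Pit 3−Pit 1: 103a − 14b = −55.3.
Solving gives a = −0.66259, b = −0.92479.
Then c = -96 − a·302 − b·255 = 339.93.
At (316, 315): z_contact = −209.38 − 291.31 + 339.93 = -160.76 m.
Depth below ground = -130.1 − (-160.76) = 30.7 m.

30.7 m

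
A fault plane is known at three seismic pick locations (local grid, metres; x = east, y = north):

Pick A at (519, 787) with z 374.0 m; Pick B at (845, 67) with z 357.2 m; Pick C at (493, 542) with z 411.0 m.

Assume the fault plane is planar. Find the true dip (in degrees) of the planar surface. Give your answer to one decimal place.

Two edge vectors: Pick A→Pick B = (326, -720, -16.8), Pick A→Pick C = (-26, -245, 37).
Normal n = (Pick A→Pick B) × (Pick A→Pick C) = (-30756, -11625.2, -98590).
So ∂z/∂x = −n_x/n_z = −0.31196 and ∂z/∂y = −n_y/n_z = −0.11791.
Gradient magnitude |∇z| = √(a² + b²) = √(0.09732 + 0.01390) = 0.33350.
True dip = arctan(0.33350) = 18.4°, dipping toward ENE (azimuth ≈ 069°).

18.4°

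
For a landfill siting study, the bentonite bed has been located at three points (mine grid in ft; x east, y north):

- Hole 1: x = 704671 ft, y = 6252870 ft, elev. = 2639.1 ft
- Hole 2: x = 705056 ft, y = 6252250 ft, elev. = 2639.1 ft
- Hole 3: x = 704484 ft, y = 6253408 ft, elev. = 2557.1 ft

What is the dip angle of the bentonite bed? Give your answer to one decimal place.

33.3°

Two edge vectors: Hole 1→Hole 2 = (385, -620, 0), Hole 1→Hole 3 = (-187, 538, -82).
Normal n = (Hole 1→Hole 2) × (Hole 1→Hole 3) = (50840, 31570, 91190).
So ∂z/∂x = −n_x/n_z = −0.55752 and ∂z/∂y = −n_y/n_z = −0.34620.
Gradient magnitude |∇z| = √(a² + b²) = √(0.31083 + 0.11985) = 0.65626.
True dip = arctan(0.65626) = 33.3°, dipping toward ENE (azimuth ≈ 058°).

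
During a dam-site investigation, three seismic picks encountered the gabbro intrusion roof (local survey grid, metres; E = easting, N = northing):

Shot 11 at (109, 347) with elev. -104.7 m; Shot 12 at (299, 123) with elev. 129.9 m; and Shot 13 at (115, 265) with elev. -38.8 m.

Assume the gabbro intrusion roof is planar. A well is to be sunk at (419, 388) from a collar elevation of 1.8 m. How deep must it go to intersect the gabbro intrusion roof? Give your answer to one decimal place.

41.0 m

Two edge vectors: Shot 11→Shot 12 = (190, -224, 234.6), Shot 11→Shot 13 = (6, -82, 65.9).
Normal n = (Shot 11→Shot 12) × (Shot 11→Shot 13) = (4475.6, -11113.4, -14236).
So ∂z/∂E = −n_x/n_z = 0.31439 and ∂z/∂N = −n_y/n_z = −0.78065.
Intercept c from Shot 11: -104.7 − 34.27 + 270.89 = 131.92.
At (419, 388): z_contact = 131.73 − 302.89 + 131.92 = -39.25 m.
Depth below ground = 1.8 − (-39.25) = 41.0 m.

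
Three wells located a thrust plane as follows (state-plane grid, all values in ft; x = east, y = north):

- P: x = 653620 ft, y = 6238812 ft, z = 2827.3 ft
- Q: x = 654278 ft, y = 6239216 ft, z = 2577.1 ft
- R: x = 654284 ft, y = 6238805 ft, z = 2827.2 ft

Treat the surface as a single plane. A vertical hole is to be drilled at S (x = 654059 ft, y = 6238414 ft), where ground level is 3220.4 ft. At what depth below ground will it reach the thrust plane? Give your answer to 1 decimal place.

153.8 ft

Two edge vectors: P→Q = (658, 404, -250.2), P→R = (664, -7, -0.1).
Normal n = (P→Q) × (P→R) = (-1791.8, -166067, -272862).
So ∂z/∂x = −n_x/n_z = −0.006566689 and ∂z/∂y = −n_y/n_z = −0.608611679.
Intercept c from P: 2827.3 + 4292.12 + 3797013.85 = 3804133.27.
At (654059, 6238414): z_contact = −4295.00 − 3796771.62 + 3804133.27 = 3066.64 ft.
Depth below ground = 3220.4 − 3066.64 = 153.8 ft.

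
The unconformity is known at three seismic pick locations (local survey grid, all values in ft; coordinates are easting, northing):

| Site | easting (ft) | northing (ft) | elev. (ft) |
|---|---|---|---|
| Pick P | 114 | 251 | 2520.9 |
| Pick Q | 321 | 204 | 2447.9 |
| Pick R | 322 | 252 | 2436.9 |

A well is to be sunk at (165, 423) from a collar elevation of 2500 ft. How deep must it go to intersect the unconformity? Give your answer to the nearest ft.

38 ft

Two edge vectors: Pick P→Pick Q = (207, -47, -73), Pick P→Pick R = (208, 1, -84).
Normal n = (Pick P→Pick Q) × (Pick P→Pick R) = (4021, 2204, 9983).
So ∂z/∂easting = −n_x/n_z = −0.40278 and ∂z/∂northing = −n_y/n_z = −0.22078.
Intercept c from Pick P: 2520.9 + 45.92 + 55.41 = 2622.23.
At (165, 423): z_contact = −66.5 − 93.4 + 2622.23 = 2462.4 ft.
Depth below ground = 2500 − 2462.4 = 38 ft.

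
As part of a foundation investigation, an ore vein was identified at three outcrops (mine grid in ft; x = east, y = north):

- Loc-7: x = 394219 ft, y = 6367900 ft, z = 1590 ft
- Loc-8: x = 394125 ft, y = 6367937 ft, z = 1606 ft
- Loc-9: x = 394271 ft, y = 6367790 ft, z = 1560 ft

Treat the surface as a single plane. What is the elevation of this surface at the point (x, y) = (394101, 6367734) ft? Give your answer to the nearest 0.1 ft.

Let the plane be z = a·x + b·y + c.
Loc-8−Loc-7: −94a + 37b = 16;  Loc-9−Loc-7: 52a − 110b = −30.
Solving gives a = −0.077233840, b = 0.236216730.
Then c = 1590 − a·394219 − b·6367900 = −1472167.47.
At (394101, 6367734): z = −30437.9 + 1504165.3 − 1472167.47 = 1559.9 ft.

1559.9 ft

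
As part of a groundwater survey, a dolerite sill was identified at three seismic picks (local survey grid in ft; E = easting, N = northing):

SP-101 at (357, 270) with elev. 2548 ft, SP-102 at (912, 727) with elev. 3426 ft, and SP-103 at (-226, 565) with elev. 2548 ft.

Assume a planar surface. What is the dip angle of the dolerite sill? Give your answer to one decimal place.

Let the plane be z = a·E + b·N + c.
SP-102−SP-101: 555a + 457b = 878;  SP-103−SP-101: −583a + 295b = 0.
Solving gives a = 0.60213, b = 1.18997.
Gradient magnitude |∇z| = √(a² + b²) = √(0.36256 + 1.41604) = 1.33364.
True dip = arctan(1.33364) = 53.1°, dipping toward SSW (azimuth ≈ 207°).

53.1°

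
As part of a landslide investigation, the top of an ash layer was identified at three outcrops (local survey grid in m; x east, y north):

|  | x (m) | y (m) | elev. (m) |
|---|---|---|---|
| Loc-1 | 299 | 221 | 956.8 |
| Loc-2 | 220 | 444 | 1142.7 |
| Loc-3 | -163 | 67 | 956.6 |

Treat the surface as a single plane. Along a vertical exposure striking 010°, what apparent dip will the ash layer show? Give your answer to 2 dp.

34.66°

Let the plane be z = a·x + b·y + c.
Loc-2−Loc-1: −79a + 223b = 185.9;  Loc-3−Loc-1: −462a − 154b = −0.2.
Solving gives a = −0.24814, b = 0.74573.
Unit vector along 010° is (sin 10°, cos 10°) = (0.1736, 0.9848).
Slope in that direction = a·(0.1736) + b·(0.9848) = 0.69131.
Apparent dip = arctan|0.69131| = 34.66° (true dip is 38.2°, so apparent ≤ true as expected).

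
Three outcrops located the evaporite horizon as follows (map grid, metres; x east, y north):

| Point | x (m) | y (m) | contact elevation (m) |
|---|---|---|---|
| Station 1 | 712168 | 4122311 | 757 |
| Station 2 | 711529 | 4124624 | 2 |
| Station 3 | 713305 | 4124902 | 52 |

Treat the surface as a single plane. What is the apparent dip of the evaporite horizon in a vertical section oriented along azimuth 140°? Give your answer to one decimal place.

15.8°

Two edge vectors: Station 1→Station 2 = (-639, 2313, -755), Station 1→Station 3 = (1137, 2591, -705).
Normal n = (Station 1→Station 2) × (Station 1→Station 3) = (325540, -1308930, -4285530).
So ∂z/∂x = −n_x/n_z = 0.07596 and ∂z/∂y = −n_y/n_z = −0.30543.
Unit vector along 140° is (sin 140°, cos 140°) = (0.6428, -0.7660).
Slope in that direction = a·(0.6428) + b·(-0.7660) = 0.28280.
Apparent dip = arctan|0.28280| = 15.8° (true dip is 17.5°, so apparent ≤ true as expected).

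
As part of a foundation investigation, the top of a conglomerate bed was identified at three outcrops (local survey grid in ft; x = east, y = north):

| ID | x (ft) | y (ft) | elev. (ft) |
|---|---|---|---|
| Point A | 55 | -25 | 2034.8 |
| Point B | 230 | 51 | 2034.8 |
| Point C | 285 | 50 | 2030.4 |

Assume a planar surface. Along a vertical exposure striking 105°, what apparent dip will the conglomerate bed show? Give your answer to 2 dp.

6.84°

Let the plane be z = a·x + b·y + c.
Point B−Point A: 175a + 76b = 0;  Point C−Point A: 230a + 75b = −4.4.
Solving gives a = −0.07679, b = 0.17681.
Unit vector along 105° is (sin 105°, cos 105°) = (0.9659, -0.2588).
Slope in that direction = a·(0.9659) + b·(-0.2588) = −0.11993.
Apparent dip = arctan|0.11993| = 6.84° (true dip is 10.9°, so apparent ≤ true as expected).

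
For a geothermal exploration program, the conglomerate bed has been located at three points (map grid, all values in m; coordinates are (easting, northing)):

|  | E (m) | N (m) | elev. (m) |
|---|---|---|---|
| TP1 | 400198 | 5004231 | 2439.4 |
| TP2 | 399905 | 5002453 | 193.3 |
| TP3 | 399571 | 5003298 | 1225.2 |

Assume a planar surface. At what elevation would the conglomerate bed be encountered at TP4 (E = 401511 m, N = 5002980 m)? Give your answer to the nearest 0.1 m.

973.2 m

Two edge vectors: TP1→TP2 = (-293, -1778, -2246.1), TP1→TP3 = (-627, -933, -1214.2).
Normal n = (TP1→TP2) × (TP1→TP3) = (63236.3, 1052544.1, -841437).
So ∂z/∂E = −n_x/n_z = 0.075152745 and ∂z/∂N = −n_y/n_z = 1.250888777.
Intercept c from TP1: 2439.4 − 30075.98 − 6259736.40 = −6287372.97.
At (401511, 5002980): z = 30174.7 + 6258171.5 − 6287372.97 = 973.2 m.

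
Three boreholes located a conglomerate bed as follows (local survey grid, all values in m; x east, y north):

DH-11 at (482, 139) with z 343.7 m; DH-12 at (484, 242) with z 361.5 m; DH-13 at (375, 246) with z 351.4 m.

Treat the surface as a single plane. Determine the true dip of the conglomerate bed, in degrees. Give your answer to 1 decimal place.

Let the plane be z = a·x + b·y + c.
DH-12−DH-11: 2a + 103b = 17.8;  DH-13−DH-11: −107a + 107b = 7.7.
Solving gives a = 0.09893, b = 0.17089.
Gradient magnitude |∇z| = √(a² + b²) = √(0.00979 + 0.02920) = 0.19747.
True dip = arctan(0.19747) = 11.2°, dipping toward SSW (azimuth ≈ 210°).

11.2°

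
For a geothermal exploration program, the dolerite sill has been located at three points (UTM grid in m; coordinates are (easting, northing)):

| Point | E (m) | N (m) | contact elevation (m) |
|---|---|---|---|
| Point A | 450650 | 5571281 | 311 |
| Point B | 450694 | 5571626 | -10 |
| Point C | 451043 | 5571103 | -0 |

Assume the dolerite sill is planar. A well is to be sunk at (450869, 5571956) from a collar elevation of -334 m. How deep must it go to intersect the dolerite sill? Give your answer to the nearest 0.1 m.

135.4 m

Let the plane be z = a·E + b·N + c.
Point B−Point A: 44a + 345b = −321;  Point C−Point A: 393a − 178b = −311.
Solving gives a = −1.146537719, b = −0.784209682.
Then c = 311 − a·450650 − b·5571281 = 4886050.73.
At (450869, 5571956): z_contact = −516938.31 − 4369581.84 + 4886050.73 = -469.43 m.
Depth below ground = -334 − (-469.43) = 135.4 m.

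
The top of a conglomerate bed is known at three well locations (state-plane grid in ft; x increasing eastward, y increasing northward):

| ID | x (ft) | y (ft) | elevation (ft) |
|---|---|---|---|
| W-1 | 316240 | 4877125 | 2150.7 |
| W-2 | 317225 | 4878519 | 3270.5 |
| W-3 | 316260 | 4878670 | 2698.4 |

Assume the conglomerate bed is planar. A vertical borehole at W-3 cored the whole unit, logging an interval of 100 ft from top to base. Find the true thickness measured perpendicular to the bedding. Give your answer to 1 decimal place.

80.6 ft

Two edge vectors: W-1→W-2 = (985, 1394, 1119.8), W-1→W-3 = (20, 1545, 547.7).
Normal n = (W-1→W-2) × (W-1→W-3) = (-966597.2, -517088.5, 1493945).
So ∂z/∂x = −n_x/n_z = 0.64701 and ∂z/∂y = −n_y/n_z = 0.34612.
|∇z| = √(a²+b²) = 0.73377, so dip δ = arctan(0.73377) = 36.27°.
True thickness = vertical thickness × cos δ = 100 × cos 36.27° = 80.6 ft.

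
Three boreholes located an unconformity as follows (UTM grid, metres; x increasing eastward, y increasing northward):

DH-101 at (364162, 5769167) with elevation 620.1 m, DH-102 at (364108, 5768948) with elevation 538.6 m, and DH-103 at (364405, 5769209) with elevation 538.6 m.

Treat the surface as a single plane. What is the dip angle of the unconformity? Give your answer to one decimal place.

Two edge vectors: DH-101→DH-102 = (-54, -219, -81.5), DH-101→DH-103 = (243, 42, -81.5).
Normal n = (DH-101→DH-102) × (DH-101→DH-103) = (21271.5, -24205.5, 50949).
So ∂z/∂x = −n_x/n_z = −0.41751 and ∂z/∂y = −n_y/n_z = 0.47509.
Gradient magnitude |∇z| = √(a² + b²) = √(0.17431 + 0.22571) = 0.63247.
True dip = arctan(0.63247) = 32.3°, dipping toward SE (azimuth ≈ 139°).

32.3°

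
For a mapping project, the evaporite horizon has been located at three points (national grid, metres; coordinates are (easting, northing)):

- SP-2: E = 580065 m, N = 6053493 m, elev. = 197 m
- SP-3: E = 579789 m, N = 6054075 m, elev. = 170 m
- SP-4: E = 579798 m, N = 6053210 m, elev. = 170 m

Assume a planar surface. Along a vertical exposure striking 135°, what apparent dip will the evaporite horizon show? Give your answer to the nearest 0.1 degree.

4.0°

Let the plane be z = a·E + b·N + c.
SP-3−SP-2: −276a + 582b = −27;  SP-4−SP-2: −267a − 283b = −27.
Solving gives a = 0.10002, b = 0.00104.
Unit vector along 135° is (sin 135°, cos 135°) = (0.7071, -0.7071).
Slope in that direction = a·(0.7071) + b·(-0.7071) = 0.06999.
Apparent dip = arctan|0.06999| = 4.0° (true dip is 5.7°, so apparent ≤ true as expected).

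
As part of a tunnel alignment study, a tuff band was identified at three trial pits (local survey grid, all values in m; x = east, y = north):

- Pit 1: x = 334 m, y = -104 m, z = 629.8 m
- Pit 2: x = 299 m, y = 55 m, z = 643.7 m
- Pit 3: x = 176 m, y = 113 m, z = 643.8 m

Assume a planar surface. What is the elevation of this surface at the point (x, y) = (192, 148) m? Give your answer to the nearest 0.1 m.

647.9 m

Let the plane be z = a·x + b·y + c.
Pit 2−Pit 1: −35a + 159b = 13.9;  Pit 3−Pit 1: −158a + 217b = 14.
Solving gives a = 0.04509, b = 0.09735.
Then c = 629.8 − a·334 − b·-104 = 624.86.
At (192, 148): z = 8.7 + 14.4 + 624.86 = 647.9 m.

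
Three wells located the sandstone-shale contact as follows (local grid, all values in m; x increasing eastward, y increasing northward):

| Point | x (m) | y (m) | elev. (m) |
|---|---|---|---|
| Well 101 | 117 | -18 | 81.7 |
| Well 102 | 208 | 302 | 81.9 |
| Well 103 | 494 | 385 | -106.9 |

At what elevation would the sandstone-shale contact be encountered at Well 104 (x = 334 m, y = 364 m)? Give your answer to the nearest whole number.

4 m

Two edge vectors: Well 101→Well 102 = (91, 320, 0.2), Well 101→Well 103 = (377, 403, -188.6).
Normal n = (Well 101→Well 102) × (Well 101→Well 103) = (-60432.6, 17238, -83967).
So ∂z/∂x = −n_x/n_z = −0.71972 and ∂z/∂y = −n_y/n_z = 0.20529.
Intercept c from Well 101: 81.7 + 84.21 + 3.70 = 169.60.
At (334, 364): z = −240.4 + 74.7 + 169.60 = 3.9 m.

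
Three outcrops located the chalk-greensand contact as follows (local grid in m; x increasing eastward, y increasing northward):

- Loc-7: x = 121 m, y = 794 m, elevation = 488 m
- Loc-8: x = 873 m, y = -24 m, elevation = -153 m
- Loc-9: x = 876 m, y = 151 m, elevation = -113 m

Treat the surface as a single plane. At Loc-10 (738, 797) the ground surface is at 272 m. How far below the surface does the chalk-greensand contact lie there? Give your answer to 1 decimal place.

149.0 m

Let the plane be z = a·x + b·y + c.
Loc-8−Loc-7: 752a − 818b = −641;  Loc-9−Loc-7: 755a − 643b = −601.
Solving gives a = −0.59271, b = 0.23873.
Then c = 488 − a·121 − b·794 = 370.16.
At (738, 797): z_contact = −437.42 + 190.27 + 370.16 = 123.01 m.
Depth below ground = 272 − 123.01 = 149.0 m.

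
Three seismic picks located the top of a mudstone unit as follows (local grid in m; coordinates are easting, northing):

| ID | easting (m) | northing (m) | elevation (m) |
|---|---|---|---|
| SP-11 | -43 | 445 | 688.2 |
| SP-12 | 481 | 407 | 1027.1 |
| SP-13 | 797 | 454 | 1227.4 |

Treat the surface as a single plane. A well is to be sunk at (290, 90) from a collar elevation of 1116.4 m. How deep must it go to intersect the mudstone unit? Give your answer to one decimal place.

Two edge vectors: SP-11→SP-12 = (524, -38, 338.9), SP-11→SP-13 = (840, 9, 539.2).
Normal n = (SP-11→SP-12) × (SP-11→SP-13) = (-23539.7, 2135.2, 36636).
So ∂z/∂easting = −n_x/n_z = 0.64253 and ∂z/∂northing = −n_y/n_z = −0.05828.
Intercept c from SP-11: 688.2 + 27.63 + 25.94 = 741.76.
At (290, 90): z_contact = 186.33 − 5.25 + 741.76 = 922.85 m.
Depth below ground = 1116.4 − 922.85 = 193.5 m.

193.5 m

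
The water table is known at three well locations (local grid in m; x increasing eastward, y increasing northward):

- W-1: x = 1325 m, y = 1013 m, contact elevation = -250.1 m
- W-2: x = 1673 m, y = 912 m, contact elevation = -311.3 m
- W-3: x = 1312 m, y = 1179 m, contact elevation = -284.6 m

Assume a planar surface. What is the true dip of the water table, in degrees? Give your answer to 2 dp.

18.34°

Two edge vectors: W-1→W-2 = (348, -101, -61.2), W-1→W-3 = (-13, 166, -34.5).
Normal n = (W-1→W-2) × (W-1→W-3) = (13643.7, 12801.6, 56455).
So ∂z/∂x = −n_x/n_z = −0.24167 and ∂z/∂y = −n_y/n_z = −0.22676.
Gradient magnitude |∇z| = √(a² + b²) = √(0.05841 + 0.05142) = 0.33140.
True dip = arctan(0.33140) = 18.34°, dipping toward NE (azimuth ≈ 047°).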